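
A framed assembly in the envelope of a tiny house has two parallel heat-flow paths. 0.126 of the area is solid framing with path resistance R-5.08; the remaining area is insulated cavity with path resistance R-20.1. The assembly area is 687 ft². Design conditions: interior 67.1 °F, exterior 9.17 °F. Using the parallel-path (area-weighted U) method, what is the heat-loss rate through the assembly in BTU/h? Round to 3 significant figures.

2720 BTU/h

U_eff = 0.874/20.1 + 0.126/5.08 = 0.04348 + 0.0248 = 0.06829
R_eff = 1/U_eff = 14.64 ft²·°F·h/BTU
Q = 687 × (67.1 − 9.17) / 14.64 = 2718 BTU/h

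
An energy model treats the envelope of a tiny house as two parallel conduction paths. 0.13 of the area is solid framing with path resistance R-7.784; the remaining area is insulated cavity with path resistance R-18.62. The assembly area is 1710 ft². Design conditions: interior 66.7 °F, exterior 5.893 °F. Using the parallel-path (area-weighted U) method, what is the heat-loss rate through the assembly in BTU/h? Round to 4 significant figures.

U_eff = 0.87/18.62 + 0.13/7.784 = 0.046724 + 0.016701 = 0.063425
R_eff = 1/U_eff = 15.767 ft²·°F·h/BTU
Q = 1710 × (66.7 − 5.893) / 15.767 = 6594.9 BTU/h

6595 BTU/h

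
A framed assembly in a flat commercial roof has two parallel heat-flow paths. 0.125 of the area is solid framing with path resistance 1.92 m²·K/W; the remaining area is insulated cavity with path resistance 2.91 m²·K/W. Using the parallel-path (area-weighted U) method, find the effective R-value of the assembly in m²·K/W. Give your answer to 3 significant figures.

U_eff = 0.875/2.91 + 0.125/1.92 = 0.3007 + 0.0651 = 0.3658
R_eff = 1/U_eff = 2.734 m²·K/W

2.73 m²·K/W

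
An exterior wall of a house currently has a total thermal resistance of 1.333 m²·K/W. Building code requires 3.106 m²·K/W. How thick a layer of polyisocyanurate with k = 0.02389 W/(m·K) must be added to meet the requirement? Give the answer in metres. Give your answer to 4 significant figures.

ΔR = 3.106 − 1.333 = 1.773 m²·K/W
L = ΔR × k = 1.773 × 0.02389 = 0.042357 m

0.04236 m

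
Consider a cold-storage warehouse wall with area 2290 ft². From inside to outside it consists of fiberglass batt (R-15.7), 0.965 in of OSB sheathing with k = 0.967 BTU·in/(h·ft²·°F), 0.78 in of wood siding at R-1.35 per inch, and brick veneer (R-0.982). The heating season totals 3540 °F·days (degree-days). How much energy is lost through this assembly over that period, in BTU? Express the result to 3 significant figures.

0.965/0.967 = 0.9979
0.78 × 1.35 = 1.053
R_total = 15.7 + 0.9979 + 1.053 + 0.982 = 18.73 ft²·°F·h/BTU
E = A × HDD × 24 / R = 2290 × 3540 × 24 / 18.73 = 10390000 BTU

10400000 BTU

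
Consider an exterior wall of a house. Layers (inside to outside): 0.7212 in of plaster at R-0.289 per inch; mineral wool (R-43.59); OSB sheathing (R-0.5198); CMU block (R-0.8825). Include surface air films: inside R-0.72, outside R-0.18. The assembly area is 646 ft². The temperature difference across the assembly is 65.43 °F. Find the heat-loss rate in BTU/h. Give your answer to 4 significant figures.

916.9 BTU/h

0.7212 × 0.289 = 0.20843
R_total = 0.72 + 0.20843 + 43.59 + 0.5198 + 0.8825 + 0.18 = 46.101 ft²·°F·h/BTU
Q = A·ΔT/R = 646 × 65.43 / 46.101 = 916.86 BTU/h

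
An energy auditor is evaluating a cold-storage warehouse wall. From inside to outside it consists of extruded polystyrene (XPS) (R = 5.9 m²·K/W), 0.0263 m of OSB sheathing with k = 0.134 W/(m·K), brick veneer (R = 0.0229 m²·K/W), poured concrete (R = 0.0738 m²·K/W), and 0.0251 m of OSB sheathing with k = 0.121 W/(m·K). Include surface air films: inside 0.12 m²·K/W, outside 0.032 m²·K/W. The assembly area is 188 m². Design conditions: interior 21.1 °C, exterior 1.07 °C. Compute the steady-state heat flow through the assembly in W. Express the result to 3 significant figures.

575 W

0.0263/0.134 = 0.1963
0.0251/0.121 = 0.2074
R_total = 0.12 + 5.9 + 0.1963 + 0.0229 + 0.0738 + 0.2074 + 0.032 = 6.552 m²·K/W
Q = A·ΔT/R = 188 × (21.1 − 1.07) / 6.552 = 574.7 W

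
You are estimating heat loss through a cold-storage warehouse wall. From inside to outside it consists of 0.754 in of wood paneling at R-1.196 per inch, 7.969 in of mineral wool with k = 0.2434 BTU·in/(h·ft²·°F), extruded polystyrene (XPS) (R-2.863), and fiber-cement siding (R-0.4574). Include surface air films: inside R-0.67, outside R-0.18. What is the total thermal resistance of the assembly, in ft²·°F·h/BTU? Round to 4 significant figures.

37.81 ft²·°F·h/BTU

0.754 × 1.196 = 0.90178
7.969/0.2434 = 32.74
R_total = 0.67 + 0.90178 + 32.74 + 2.863 + 0.4574 + 0.18 = 37.813 ft²·°F·h/BTU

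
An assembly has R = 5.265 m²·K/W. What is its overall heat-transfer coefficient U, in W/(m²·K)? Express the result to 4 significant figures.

U = 1/R = 1/5.265 = 0.18993

0.1899 W/(m²·K)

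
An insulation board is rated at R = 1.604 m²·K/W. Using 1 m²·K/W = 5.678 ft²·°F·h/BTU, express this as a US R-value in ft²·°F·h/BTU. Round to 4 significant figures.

R_US = 1.604 × 5.678 = 9.1075

9.108 ft²·°F·h/BTU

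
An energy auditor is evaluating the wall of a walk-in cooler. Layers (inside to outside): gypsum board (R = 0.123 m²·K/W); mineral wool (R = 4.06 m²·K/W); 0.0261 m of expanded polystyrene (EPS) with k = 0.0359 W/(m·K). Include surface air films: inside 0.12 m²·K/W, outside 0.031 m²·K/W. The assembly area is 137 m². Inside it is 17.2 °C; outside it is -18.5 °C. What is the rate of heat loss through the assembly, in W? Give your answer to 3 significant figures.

0.0261/0.0359 = 0.727
R_total = 0.12 + 0.123 + 4.06 + 0.727 + 0.031 = 5.061 m²·K/W
Q = A·ΔT/R = 137 × (17.2 − (-18.5)) / 5.061 = 966.4 W

966 W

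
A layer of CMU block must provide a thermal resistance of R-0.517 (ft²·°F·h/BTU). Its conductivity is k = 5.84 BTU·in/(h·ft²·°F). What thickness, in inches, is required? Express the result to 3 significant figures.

L = R × k = 0.517 × 5.84 = 3.019 in

3.02 in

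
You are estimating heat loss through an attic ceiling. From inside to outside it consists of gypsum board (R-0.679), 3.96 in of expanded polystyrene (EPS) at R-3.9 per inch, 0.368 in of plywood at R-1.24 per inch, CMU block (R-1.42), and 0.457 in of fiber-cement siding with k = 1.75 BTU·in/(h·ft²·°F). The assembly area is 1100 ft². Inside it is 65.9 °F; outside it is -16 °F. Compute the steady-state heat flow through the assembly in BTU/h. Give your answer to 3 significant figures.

3.96 × 3.9 = 15.44
0.368 × 1.24 = 0.4563
0.457/1.75 = 0.2611
R_total = 0.679 + 15.44 + 0.4563 + 1.42 + 0.2611 = 18.26 ft²·°F·h/BTU
Q = A·ΔT/R = 1100 × (65.9 − (-16)) / 18.26 = 4934 BTU/h

4930 BTU/h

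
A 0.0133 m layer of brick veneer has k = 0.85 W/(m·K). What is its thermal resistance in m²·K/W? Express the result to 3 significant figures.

0.0156 m²·K/W

R = L/k = 0.0133/0.85 = 0.01565 m²·K/W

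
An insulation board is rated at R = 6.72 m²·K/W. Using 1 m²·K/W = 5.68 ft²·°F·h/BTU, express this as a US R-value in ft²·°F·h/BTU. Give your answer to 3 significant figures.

38.2 ft²·°F·h/BTU

R_US = 6.72 × 5.68 = 38.17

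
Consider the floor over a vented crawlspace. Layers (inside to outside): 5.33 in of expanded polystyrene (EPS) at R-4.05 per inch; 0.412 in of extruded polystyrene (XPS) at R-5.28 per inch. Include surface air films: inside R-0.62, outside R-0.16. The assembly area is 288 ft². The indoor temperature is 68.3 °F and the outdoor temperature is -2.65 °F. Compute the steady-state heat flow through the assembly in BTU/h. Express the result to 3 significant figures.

833 BTU/h

5.33 × 4.05 = 21.59
0.412 × 5.28 = 2.175
R_total = 0.62 + 21.59 + 2.175 + 0.16 = 24.54 ft²·°F·h/BTU
Q = A·ΔT/R = 288 × (68.3 − (-2.65)) / 24.54 = 832.6 BTU/h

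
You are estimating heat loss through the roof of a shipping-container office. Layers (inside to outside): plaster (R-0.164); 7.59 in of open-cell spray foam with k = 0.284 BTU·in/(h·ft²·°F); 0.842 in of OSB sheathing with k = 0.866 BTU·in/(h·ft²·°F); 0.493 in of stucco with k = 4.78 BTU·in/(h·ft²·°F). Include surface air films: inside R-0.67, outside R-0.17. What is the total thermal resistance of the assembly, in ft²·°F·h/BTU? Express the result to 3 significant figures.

28.8 ft²·°F·h/BTU

7.59/0.284 = 26.73
0.842/0.866 = 0.9723
0.493/4.78 = 0.1031
R_total = 0.67 + 0.164 + 26.73 + 0.9723 + 0.1031 + 0.17 = 28.8 ft²·°F·h/BTU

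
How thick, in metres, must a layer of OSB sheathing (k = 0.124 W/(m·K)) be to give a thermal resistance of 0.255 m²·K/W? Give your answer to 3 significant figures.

0.0316 m

L = R·k = 0.255 × 0.124 = 0.03162 m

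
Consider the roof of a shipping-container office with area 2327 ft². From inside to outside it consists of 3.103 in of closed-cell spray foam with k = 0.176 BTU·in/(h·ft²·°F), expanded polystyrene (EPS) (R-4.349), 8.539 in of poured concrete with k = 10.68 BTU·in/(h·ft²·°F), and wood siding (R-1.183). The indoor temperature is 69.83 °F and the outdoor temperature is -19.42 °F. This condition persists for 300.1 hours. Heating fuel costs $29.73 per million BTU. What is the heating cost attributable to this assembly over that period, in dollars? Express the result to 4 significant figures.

3.103/0.176 = 17.631
8.539/10.68 = 0.79953
R_total = 17.631 + 4.349 + 0.79953 + 1.183 = 23.962 ft²·°F·h/BTU
Q = 2327 × (69.83 − (-19.42)) / 23.962 = 8667.2 BTU/h
E = 8667.2 × 300.1 = 2601000 BTU
Cost = 2601000/10⁶ × 29.73 = $77.328

77.33 dollars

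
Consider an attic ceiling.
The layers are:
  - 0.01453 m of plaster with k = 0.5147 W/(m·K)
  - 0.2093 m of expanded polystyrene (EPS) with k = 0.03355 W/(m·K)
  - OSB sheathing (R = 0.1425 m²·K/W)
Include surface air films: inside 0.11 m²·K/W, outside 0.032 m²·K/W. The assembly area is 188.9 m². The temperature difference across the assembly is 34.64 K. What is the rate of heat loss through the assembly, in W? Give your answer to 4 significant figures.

0.01453/0.5147 = 0.02823
0.2093/0.03355 = 6.2385
R_total = 0.11 + 0.02823 + 6.2385 + 0.1425 + 0.032 = 6.5512 m²·K/W
Q = A·ΔT/R = 188.9 × 34.64 / 6.5512 = 998.83 W

998.8 W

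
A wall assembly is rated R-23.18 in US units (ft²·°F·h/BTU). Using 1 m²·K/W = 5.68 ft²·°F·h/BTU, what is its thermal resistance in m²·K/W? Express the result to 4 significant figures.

R_SI = 23.18/5.68 = 4.081

4.081 m²·K/W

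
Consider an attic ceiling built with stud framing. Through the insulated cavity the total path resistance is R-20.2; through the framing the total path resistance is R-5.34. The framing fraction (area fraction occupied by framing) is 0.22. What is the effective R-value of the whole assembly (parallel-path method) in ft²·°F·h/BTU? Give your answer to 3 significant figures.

U_eff = 0.78/20.2 + 0.22/5.34 = 0.03861 + 0.0412 = 0.07981
R_eff = 1/U_eff = 12.53 ft²·°F·h/BTU

12.5 ft²·°F·h/BTU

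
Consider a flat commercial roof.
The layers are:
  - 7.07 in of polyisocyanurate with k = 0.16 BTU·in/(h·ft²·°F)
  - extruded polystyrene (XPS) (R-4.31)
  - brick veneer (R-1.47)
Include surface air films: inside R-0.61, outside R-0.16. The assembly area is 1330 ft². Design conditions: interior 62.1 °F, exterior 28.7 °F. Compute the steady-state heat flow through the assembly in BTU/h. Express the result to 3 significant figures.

876 BTU/h

7.07/0.16 = 44.19
R_total = 0.61 + 44.19 + 4.31 + 1.47 + 0.16 = 50.74 ft²·°F·h/BTU
Q = A·ΔT/R = 1330 × (62.1 − 28.7) / 50.74 = 875.5 BTU/h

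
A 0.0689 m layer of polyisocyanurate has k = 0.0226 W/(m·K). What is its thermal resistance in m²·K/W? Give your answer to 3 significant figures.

R = L/k = 0.0689/0.0226 = 3.049 m²·K/W

3.05 m²·K/W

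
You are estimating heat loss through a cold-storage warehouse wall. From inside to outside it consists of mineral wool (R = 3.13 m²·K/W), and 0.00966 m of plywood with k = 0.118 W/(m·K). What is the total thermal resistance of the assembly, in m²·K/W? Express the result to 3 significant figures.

0.00966/0.118 = 0.08186
R_total = 3.13 + 0.08186 = 3.212 m²·K/W

3.21 m²·K/W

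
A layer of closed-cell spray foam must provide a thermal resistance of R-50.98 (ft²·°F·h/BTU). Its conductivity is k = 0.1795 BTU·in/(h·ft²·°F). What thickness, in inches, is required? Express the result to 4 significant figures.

L = R × k = 50.98 × 0.1795 = 9.1509 in

9.151 in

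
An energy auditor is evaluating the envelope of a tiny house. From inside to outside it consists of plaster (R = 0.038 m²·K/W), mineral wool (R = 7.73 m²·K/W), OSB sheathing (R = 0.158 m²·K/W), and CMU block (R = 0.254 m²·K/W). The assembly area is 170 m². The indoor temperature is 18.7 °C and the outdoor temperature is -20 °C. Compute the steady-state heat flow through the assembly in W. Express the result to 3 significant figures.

804 W

R_total = 0.038 + 7.73 + 0.158 + 0.254 = 8.18 m²·K/W
Q = A·ΔT/R = 170 × (18.7 − (-20)) / 8.18 = 804.3 W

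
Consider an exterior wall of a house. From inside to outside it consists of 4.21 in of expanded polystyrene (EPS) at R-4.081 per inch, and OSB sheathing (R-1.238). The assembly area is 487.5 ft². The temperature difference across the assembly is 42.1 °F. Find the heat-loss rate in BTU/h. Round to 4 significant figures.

1114 BTU/h

4.21 × 4.081 = 17.181
R_total = 17.181 + 1.238 = 18.419 ft²·°F·h/BTU
Q = A·ΔT/R = 487.5 × 42.1 / 18.419 = 1114.3 BTU/h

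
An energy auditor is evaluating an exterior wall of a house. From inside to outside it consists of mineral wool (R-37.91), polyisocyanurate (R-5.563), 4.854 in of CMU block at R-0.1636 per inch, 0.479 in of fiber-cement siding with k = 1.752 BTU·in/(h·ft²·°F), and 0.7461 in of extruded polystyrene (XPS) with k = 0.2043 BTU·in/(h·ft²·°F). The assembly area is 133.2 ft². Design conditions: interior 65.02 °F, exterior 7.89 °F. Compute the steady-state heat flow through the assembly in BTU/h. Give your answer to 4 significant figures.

4.854 × 0.1636 = 0.79411
0.479/1.752 = 0.2734
0.7461/0.2043 = 3.652
R_total = 37.91 + 5.563 + 0.79411 + 0.2734 + 3.652 = 48.192 ft²·°F·h/BTU
Q = A·ΔT/R = 133.2 × (65.02 − 7.89) / 48.192 = 157.9 BTU/h

157.9 BTU/h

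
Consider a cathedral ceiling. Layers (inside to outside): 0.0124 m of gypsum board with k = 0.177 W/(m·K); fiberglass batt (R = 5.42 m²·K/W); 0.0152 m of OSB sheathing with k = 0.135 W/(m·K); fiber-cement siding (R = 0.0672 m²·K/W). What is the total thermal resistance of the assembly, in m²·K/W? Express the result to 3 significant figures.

0.0124/0.177 = 0.07006
0.0152/0.135 = 0.1126
R_total = 0.07006 + 5.42 + 0.1126 + 0.0672 = 5.67 m²·K/W

5.67 m²·K/W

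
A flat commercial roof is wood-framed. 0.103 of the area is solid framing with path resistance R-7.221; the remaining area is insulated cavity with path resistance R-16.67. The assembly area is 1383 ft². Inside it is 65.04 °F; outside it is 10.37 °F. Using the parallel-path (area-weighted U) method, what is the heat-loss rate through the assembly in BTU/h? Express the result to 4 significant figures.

5147 BTU/h

U_eff = 0.897/16.67 + 0.103/7.221 = 0.053809 + 0.014264 = 0.068073
R_eff = 1/U_eff = 14.69 ft²·°F·h/BTU
Q = 1383 × (65.04 − 10.37) / 14.69 = 5146.9 BTU/h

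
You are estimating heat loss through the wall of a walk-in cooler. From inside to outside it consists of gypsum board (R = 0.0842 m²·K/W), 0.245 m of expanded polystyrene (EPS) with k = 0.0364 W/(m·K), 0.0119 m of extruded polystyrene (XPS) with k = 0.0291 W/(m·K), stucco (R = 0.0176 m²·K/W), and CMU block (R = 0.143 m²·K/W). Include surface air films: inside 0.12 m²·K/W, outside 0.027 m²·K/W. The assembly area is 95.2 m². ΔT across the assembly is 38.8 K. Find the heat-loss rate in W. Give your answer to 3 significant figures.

490 W

0.245/0.0364 = 6.731
0.0119/0.0291 = 0.4089
R_total = 0.12 + 0.0842 + 6.731 + 0.4089 + 0.0176 + 0.143 + 0.027 = 7.532 m²·K/W
Q = A·ΔT/R = 95.2 × 38.8 / 7.532 = 490.4 W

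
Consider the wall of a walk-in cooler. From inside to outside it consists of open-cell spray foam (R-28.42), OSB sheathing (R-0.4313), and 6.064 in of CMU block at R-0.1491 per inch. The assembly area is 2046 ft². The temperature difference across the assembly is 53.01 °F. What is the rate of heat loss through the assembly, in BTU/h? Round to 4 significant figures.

6.064 × 0.1491 = 0.90414
R_total = 28.42 + 0.4313 + 0.90414 = 29.755 ft²·°F·h/BTU
Q = A·ΔT/R = 2046 × 53.01 / 29.755 = 3645 BTU/h

3645 BTU/h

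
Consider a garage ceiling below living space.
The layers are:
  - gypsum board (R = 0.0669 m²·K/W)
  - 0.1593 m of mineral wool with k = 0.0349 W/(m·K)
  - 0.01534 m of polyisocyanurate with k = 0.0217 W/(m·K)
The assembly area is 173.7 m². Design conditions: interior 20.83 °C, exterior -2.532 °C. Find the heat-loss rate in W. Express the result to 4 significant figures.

760.2 W

0.1593/0.0349 = 4.5645
0.01534/0.0217 = 0.70691
R_total = 0.0669 + 4.5645 + 0.70691 = 5.3383 m²·K/W
Q = A·ΔT/R = 173.7 × (20.83 − (-2.532)) / 5.3383 = 760.17 W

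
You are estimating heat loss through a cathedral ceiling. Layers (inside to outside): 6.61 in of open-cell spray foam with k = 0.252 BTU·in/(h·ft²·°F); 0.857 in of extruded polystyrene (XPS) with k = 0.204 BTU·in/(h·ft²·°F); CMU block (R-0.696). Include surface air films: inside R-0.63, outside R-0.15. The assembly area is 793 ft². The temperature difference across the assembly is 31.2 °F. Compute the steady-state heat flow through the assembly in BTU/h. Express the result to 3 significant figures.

775 BTU/h

6.61/0.252 = 26.23
0.857/0.204 = 4.201
R_total = 0.63 + 26.23 + 4.201 + 0.696 + 0.15 = 31.91 ft²·°F·h/BTU
Q = A·ΔT/R = 793 × 31.2 / 31.91 = 775.4 BTU/h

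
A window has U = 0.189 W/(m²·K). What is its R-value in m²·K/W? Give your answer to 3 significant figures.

R = 1/U = 1/0.189 = 5.291

5.29 m²·K/W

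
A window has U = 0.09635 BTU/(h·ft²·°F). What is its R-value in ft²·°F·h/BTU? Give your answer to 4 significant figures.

R = 1/U = 1/0.09635 = 10.379

10.38 ft²·°F·h/BTU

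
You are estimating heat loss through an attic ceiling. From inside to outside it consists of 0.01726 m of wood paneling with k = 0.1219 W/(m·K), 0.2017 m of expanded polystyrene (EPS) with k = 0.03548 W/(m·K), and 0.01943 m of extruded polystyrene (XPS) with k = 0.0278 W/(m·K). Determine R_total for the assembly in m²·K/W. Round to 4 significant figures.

0.01726/0.1219 = 0.14159
0.2017/0.03548 = 5.6849
0.01943/0.0278 = 0.69892
R_total = 0.14159 + 5.6849 + 0.69892 = 6.5254 m²·K/W

6.525 m²·K/W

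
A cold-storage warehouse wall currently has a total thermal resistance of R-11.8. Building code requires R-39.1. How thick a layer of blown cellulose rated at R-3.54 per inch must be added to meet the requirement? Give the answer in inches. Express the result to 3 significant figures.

ΔR = 39.1 − 11.8 = 27.3 ft²·°F·h/BTU
L = ΔR / (R/in) = 27.3/3.54 = 7.712 in

7.71 in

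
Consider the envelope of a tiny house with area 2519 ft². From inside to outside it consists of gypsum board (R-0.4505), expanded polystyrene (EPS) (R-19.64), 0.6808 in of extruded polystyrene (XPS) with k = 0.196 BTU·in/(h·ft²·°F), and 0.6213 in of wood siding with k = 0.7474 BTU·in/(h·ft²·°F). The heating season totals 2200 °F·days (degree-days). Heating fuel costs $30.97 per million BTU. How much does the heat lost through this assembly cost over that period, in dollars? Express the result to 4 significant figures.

0.6808/0.196 = 3.4735
0.6213/0.7474 = 0.83128
R_total = 0.4505 + 19.64 + 3.4735 + 0.83128 = 24.395 ft²·°F·h/BTU
E = A × HDD × 24 / R = 2519 × 2200 × 24 / 24.395 = 5452000 BTU
Cost = 5452000/10⁶ × 30.97 = $168.85

168.8 dollars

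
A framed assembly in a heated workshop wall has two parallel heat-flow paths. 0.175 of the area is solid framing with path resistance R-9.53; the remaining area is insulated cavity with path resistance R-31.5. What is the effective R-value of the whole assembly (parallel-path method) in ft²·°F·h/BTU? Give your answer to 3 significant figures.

U_eff = 0.825/31.5 + 0.175/9.53 = 0.02619 + 0.01836 = 0.04455
R_eff = 1/U_eff = 22.44 ft²·°F·h/BTU

22.4 ft²·°F·h/BTU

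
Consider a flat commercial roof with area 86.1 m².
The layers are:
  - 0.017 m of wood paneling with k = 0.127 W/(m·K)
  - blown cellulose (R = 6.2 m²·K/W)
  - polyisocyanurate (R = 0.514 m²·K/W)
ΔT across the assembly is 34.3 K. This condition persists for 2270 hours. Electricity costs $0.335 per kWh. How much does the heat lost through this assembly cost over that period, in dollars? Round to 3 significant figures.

0.017/0.127 = 0.1339
R_total = 0.1339 + 6.2 + 0.514 = 6.848 m²·K/W
Q = 86.1 × 34.3 / 6.848 = 431.3 W
E = 431.3 W × 2270 h / 1000 = 979 kWh
Cost = 979 × 0.335 = $328

328 dollars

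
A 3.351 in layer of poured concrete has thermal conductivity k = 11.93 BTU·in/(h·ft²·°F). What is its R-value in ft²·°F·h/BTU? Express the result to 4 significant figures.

0.2809 ft²·°F·h/BTU

R = L/k = 3.351/11.93 = 0.28089 ft²·°F·h/BTU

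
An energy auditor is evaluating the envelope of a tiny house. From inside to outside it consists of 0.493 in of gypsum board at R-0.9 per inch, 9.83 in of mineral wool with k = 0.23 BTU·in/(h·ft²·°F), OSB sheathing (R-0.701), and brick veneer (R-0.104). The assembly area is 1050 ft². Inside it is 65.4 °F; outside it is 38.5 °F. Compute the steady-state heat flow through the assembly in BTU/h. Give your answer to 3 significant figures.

0.493 × 0.9 = 0.4437
9.83/0.23 = 42.74
R_total = 0.4437 + 42.74 + 0.701 + 0.104 = 43.99 ft²·°F·h/BTU
Q = A·ΔT/R = 1050 × (65.4 − 38.5) / 43.99 = 642.1 BTU/h

642 BTU/h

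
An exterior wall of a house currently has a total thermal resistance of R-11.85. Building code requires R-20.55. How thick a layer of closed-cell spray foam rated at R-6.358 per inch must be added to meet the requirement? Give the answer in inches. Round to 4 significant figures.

ΔR = 20.55 − 11.85 = 8.7 ft²·°F·h/BTU
L = ΔR / (R/in) = 8.7/6.358 = 1.3684 in

1.368 in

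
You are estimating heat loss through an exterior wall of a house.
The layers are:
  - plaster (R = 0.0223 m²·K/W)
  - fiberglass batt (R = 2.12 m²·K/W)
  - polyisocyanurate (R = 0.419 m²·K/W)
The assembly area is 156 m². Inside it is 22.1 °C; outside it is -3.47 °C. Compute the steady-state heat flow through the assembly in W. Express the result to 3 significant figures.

1560 W

R_total = 0.0223 + 2.12 + 0.419 = 2.561 m²·K/W
Q = A·ΔT/R = 156 × (22.1 − (-3.47)) / 2.561 = 1557 W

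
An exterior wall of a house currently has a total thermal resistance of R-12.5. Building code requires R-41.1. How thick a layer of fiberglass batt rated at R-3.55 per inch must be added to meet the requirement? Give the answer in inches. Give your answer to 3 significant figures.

8.06 in

ΔR = 41.1 − 12.5 = 28.6 ft²·°F·h/BTU
L = ΔR / (R/in) = 28.6/3.55 = 8.056 in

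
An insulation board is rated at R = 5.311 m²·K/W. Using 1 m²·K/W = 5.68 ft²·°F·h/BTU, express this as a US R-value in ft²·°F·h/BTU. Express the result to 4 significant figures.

30.17 ft²·°F·h/BTU

R_US = 5.311 × 5.68 = 30.166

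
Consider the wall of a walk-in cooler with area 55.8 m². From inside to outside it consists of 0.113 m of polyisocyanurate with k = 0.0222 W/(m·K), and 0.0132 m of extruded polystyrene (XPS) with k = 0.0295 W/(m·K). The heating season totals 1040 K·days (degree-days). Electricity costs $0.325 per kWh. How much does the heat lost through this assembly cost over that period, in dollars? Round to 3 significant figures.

81.7 dollars

0.113/0.0222 = 5.09
0.0132/0.0295 = 0.4475
R_total = 5.09 + 0.4475 = 5.538 m²·K/W
E = A × HDD × 24 / R / 1000 = 55.8 × 1040 × 24 / 5.538 / 1000 = 251.5 kWh
Cost = 251.5 × 0.325 = $81.74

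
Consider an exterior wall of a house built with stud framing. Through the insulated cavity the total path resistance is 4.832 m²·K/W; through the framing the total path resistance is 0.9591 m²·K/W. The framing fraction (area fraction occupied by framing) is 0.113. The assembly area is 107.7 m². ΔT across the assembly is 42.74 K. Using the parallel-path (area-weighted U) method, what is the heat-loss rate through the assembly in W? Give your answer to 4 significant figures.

1387 W

U_eff = 0.887/4.832 + 0.113/0.9591 = 0.18357 + 0.11782 = 0.30139
R_eff = 1/U_eff = 3.318 m²·K/W
Q = 107.7 × 42.74 / 3.318 = 1387.3 W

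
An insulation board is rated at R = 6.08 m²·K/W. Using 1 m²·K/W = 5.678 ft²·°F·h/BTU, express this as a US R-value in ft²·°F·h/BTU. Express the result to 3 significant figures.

34.5 ft²·°F·h/BTU

R_US = 6.08 × 5.678 = 34.52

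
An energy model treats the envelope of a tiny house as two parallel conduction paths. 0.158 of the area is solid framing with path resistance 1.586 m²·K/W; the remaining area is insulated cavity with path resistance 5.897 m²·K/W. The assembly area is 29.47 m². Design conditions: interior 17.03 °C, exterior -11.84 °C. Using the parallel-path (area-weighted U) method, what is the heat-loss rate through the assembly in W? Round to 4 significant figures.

206.2 W

U_eff = 0.842/5.897 + 0.158/1.586 = 0.14278 + 0.099622 = 0.24241
R_eff = 1/U_eff = 4.1253 m²·K/W
Q = 29.47 × (17.03 − (-11.84)) / 4.1253 = 206.24 W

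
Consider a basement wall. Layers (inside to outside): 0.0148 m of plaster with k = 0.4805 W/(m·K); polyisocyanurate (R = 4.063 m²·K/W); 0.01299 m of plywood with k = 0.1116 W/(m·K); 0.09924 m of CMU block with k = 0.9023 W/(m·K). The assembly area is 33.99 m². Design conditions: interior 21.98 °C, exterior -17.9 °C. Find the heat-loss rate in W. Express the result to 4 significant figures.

0.0148/0.4805 = 0.030801
0.01299/0.1116 = 0.1164
0.09924/0.9023 = 0.10999
R_total = 0.030801 + 4.063 + 0.1164 + 0.10999 = 4.3202 m²·K/W
Q = A·ΔT/R = 33.99 × (21.98 − (-17.9)) / 4.3202 = 313.76 W

313.8 W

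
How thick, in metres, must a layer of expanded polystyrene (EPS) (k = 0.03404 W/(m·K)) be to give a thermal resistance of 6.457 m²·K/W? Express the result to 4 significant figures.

L = R·k = 6.457 × 0.03404 = 0.2198 m

0.2198 m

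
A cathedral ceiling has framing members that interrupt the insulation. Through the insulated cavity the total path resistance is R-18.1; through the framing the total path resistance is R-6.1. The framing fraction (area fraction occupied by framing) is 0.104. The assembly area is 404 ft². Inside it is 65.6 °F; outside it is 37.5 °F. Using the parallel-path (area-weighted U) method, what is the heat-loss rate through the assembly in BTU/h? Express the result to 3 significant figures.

756 BTU/h

U_eff = 0.896/18.1 + 0.104/6.1 = 0.0495 + 0.01705 = 0.06655
R_eff = 1/U_eff = 15.03 ft²·°F·h/BTU
Q = 404 × (65.6 − 37.5) / 15.03 = 755.5 BTU/h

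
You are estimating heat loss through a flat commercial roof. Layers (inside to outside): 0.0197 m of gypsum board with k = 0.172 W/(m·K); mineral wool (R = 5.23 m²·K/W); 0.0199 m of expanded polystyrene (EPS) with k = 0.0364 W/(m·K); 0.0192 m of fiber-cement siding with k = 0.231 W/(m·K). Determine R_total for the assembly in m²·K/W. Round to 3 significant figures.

5.97 m²·K/W

0.0197/0.172 = 0.1145
0.0199/0.0364 = 0.5467
0.0192/0.231 = 0.08312
R_total = 0.1145 + 5.23 + 0.5467 + 0.08312 = 5.974 m²·K/W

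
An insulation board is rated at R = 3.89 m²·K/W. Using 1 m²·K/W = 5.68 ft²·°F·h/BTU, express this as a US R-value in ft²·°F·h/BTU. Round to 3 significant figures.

22.1 ft²·°F·h/BTU

R_US = 3.89 × 5.68 = 22.1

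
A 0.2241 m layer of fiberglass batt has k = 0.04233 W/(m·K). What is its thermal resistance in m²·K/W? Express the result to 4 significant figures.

5.294 m²·K/W

R = L/k = 0.2241/0.04233 = 5.2941 m²·K/W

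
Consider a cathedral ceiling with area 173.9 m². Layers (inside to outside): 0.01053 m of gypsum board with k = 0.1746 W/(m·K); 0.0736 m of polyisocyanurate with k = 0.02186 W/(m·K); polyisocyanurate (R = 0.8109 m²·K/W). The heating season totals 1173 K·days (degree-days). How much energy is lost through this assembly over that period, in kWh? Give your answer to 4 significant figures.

0.01053/0.1746 = 0.060309
0.0736/0.02186 = 3.3669
R_total = 0.060309 + 3.3669 + 0.8109 = 4.2381 m²·K/W
E = A × HDD × 24 / R / 1000 = 173.9 × 1173 × 24 / 4.2381 / 1000 = 1155.2 kWh

1155 kWh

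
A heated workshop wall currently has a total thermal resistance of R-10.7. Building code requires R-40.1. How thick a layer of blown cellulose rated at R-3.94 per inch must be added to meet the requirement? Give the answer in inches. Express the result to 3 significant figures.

ΔR = 40.1 − 10.7 = 29.4 ft²·°F·h/BTU
L = ΔR / (R/in) = 29.4/3.94 = 7.462 in

7.46 in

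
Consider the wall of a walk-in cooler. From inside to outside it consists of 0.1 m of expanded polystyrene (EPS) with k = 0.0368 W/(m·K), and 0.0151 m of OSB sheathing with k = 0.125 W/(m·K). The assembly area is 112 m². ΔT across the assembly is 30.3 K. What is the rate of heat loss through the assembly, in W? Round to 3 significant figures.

0.1/0.0368 = 2.717
0.0151/0.125 = 0.1208
R_total = 2.717 + 0.1208 = 2.838 m²·K/W
Q = A·ΔT/R = 112 × 30.3 / 2.838 = 1196 W

1200 W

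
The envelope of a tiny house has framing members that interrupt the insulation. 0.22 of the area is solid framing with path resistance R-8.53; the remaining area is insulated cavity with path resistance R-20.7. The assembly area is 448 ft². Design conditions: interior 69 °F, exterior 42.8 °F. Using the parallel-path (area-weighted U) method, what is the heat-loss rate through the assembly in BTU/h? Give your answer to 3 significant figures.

U_eff = 0.78/20.7 + 0.22/8.53 = 0.03768 + 0.02579 = 0.06347
R_eff = 1/U_eff = 15.75 ft²·°F·h/BTU
Q = 448 × (69 − 42.8) / 15.75 = 745 BTU/h

745 BTU/h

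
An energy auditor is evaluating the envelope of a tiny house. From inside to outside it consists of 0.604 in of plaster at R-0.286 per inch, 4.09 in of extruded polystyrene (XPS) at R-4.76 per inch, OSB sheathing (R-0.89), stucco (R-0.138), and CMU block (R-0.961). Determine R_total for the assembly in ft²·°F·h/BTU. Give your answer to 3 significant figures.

21.6 ft²·°F·h/BTU

0.604 × 0.286 = 0.1727
4.09 × 4.76 = 19.47
R_total = 0.1727 + 19.47 + 0.89 + 0.138 + 0.961 = 21.63 ft²·°F·h/BTU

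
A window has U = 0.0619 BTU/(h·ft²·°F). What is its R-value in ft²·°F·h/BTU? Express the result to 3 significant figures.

16.2 ft²·°F·h/BTU

R = 1/U = 1/0.0619 = 16.16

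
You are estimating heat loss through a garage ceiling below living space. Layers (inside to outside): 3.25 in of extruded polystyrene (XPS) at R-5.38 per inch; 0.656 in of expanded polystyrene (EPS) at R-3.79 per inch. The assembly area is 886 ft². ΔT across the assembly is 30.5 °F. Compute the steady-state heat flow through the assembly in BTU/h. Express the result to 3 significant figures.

1350 BTU/h

3.25 × 5.38 = 17.48
0.656 × 3.79 = 2.486
R_total = 17.48 + 2.486 = 19.97 ft²·°F·h/BTU
Q = A·ΔT/R = 886 × 30.5 / 19.97 = 1353 BTU/h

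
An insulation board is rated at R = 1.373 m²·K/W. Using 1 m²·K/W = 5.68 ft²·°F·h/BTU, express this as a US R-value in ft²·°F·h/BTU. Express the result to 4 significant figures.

7.799 ft²·°F·h/BTU

R_US = 1.373 × 5.68 = 7.7986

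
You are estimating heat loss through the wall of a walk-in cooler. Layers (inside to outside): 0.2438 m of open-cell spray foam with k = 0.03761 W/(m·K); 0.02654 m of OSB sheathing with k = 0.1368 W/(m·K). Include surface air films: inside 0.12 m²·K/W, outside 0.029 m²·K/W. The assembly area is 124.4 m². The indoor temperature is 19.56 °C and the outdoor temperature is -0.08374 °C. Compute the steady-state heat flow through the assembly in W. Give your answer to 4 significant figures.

358.0 W

0.2438/0.03761 = 6.4823
0.02654/0.1368 = 0.19401
R_total = 0.12 + 6.4823 + 0.19401 + 0.029 = 6.8253 m²·K/W
Q = A·ΔT/R = 124.4 × (19.56 − (-0.08374)) / 6.8253 = 358.03 W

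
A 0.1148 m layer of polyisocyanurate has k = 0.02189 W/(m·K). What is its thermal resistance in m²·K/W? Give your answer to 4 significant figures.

R = L/k = 0.1148/0.02189 = 5.2444 m²·K/W

5.244 m²·K/W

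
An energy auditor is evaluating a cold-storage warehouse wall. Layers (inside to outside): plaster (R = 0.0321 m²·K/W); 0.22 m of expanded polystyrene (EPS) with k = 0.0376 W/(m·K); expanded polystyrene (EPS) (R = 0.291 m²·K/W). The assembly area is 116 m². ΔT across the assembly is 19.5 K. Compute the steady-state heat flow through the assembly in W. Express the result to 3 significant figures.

366 W

0.22/0.0376 = 5.851
R_total = 0.0321 + 5.851 + 0.291 = 6.174 m²·K/W
Q = A·ΔT/R = 116 × 19.5 / 6.174 = 366.4 W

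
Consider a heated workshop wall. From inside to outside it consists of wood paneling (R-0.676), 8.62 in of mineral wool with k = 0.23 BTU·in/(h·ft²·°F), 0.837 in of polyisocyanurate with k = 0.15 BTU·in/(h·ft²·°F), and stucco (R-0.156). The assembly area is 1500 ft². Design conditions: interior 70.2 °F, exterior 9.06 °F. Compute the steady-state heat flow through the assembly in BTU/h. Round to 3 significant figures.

2090 BTU/h

8.62/0.23 = 37.48
0.837/0.15 = 5.58
R_total = 0.676 + 37.48 + 5.58 + 0.156 = 43.89 ft²·°F·h/BTU
Q = A·ΔT/R = 1500 × (70.2 − 9.06) / 43.89 = 2090 BTU/h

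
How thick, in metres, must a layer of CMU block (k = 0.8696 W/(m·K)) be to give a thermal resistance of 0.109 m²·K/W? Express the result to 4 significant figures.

0.09479 m

L = R·k = 0.109 × 0.8696 = 0.094786 m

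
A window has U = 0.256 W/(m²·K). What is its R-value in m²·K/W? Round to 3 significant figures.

3.91 m²·K/W

R = 1/U = 1/0.256 = 3.906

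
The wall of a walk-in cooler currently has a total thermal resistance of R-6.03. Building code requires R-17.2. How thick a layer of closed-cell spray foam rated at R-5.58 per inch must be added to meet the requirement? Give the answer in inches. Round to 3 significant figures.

ΔR = 17.2 − 6.03 = 11.17 ft²·°F·h/BTU
L = ΔR / (R/in) = 11.17/5.58 = 2.002 in

2.00 in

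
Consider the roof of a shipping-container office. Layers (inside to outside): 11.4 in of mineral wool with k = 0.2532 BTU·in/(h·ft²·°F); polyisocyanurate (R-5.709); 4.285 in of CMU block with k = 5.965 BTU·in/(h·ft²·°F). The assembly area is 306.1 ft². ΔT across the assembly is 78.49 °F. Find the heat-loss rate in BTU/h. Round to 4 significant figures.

11.4/0.2532 = 45.024
4.285/5.965 = 0.71836
R_total = 45.024 + 5.709 + 0.71836 = 51.451 ft²·°F·h/BTU
Q = A·ΔT/R = 306.1 × 78.49 / 51.451 = 466.96 BTU/h

467.0 BTU/h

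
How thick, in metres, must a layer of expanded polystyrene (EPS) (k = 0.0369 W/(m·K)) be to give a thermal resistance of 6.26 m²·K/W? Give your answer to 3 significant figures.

0.231 m

L = R·k = 6.26 × 0.0369 = 0.231 m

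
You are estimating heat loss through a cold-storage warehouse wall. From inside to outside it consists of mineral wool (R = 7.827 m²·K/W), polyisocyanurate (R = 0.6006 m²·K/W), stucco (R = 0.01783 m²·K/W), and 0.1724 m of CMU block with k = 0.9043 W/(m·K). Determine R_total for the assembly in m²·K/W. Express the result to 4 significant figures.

0.1724/0.9043 = 0.19064
R_total = 7.827 + 0.6006 + 0.01783 + 0.19064 = 8.6361 m²·K/W

8.636 m²·K/W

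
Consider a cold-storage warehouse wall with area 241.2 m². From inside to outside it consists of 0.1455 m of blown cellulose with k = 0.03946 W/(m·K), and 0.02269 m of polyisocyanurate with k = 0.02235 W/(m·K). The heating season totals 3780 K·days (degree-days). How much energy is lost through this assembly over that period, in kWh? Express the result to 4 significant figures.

0.1455/0.03946 = 3.6873
0.02269/0.02235 = 1.0152
R_total = 3.6873 + 1.0152 = 4.7025 m²·K/W
E = A × HDD × 24 / R / 1000 = 241.2 × 3780 × 24 / 4.7025 / 1000 = 4653.2 kWh

4653 kWh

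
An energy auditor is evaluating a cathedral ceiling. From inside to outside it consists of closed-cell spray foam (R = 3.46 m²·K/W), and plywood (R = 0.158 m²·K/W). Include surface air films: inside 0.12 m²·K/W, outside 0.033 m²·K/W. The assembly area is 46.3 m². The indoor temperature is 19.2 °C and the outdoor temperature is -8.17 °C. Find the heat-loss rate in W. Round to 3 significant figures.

336 W

R_total = 0.12 + 3.46 + 0.158 + 0.033 = 3.771 m²·K/W
Q = A·ΔT/R = 46.3 × (19.2 − (-8.17)) / 3.771 = 336 W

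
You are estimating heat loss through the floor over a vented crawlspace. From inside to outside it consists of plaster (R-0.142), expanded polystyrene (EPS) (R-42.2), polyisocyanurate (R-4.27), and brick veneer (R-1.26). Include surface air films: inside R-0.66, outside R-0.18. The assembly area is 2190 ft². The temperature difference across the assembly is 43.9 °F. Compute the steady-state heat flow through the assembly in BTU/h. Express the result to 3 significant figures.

R_total = 0.66 + 0.142 + 42.2 + 4.27 + 1.26 + 0.18 = 48.71 ft²·°F·h/BTU
Q = A·ΔT/R = 2190 × 43.9 / 48.71 = 1974 BTU/h

1970 BTU/h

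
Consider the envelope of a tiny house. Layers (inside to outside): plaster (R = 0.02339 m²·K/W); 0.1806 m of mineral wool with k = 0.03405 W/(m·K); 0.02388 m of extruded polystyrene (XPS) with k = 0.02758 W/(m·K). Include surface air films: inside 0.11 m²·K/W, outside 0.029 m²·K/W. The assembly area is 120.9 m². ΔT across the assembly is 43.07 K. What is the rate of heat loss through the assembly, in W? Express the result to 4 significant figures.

822.3 W

0.1806/0.03405 = 5.304
0.02388/0.02758 = 0.86584
R_total = 0.11 + 0.02339 + 5.304 + 0.86584 + 0.029 = 6.3322 m²·K/W
Q = A·ΔT/R = 120.9 × 43.07 / 6.3322 = 822.33 W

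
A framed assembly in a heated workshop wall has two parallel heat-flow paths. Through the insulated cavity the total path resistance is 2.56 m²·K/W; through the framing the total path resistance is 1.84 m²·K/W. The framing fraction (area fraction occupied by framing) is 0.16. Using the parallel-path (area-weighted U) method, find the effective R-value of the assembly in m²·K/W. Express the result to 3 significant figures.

U_eff = 0.84/2.56 + 0.16/1.84 = 0.3281 + 0.08696 = 0.4151
R_eff = 1/U_eff = 2.409 m²·K/W

2.41 m²·K/W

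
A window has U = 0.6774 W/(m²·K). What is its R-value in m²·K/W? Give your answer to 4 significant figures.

1.476 m²·K/W

R = 1/U = 1/0.6774 = 1.4762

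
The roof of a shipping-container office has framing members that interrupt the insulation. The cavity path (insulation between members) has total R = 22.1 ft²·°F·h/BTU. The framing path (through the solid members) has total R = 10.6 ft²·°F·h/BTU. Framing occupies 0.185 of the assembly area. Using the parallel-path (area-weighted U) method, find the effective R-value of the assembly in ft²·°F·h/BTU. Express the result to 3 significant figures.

U_eff = 0.815/22.1 + 0.185/10.6 = 0.03688 + 0.01745 = 0.05433
R_eff = 1/U_eff = 18.41 ft²·°F·h/BTU

18.4 ft²·°F·h/BTU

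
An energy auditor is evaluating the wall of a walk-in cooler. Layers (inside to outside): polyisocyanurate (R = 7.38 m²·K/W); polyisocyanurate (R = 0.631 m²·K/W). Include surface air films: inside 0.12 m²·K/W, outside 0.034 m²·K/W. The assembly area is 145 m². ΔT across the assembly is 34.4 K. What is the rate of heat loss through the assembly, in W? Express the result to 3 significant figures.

611 W

R_total = 0.12 + 7.38 + 0.631 + 0.034 = 8.165 m²·K/W
Q = A·ΔT/R = 145 × 34.4 / 8.165 = 610.9 W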